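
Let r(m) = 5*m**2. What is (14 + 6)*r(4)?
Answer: 1600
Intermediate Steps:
(14 + 6)*r(4) = (14 + 6)*(5*4**2) = 20*(5*16) = 20*80 = 1600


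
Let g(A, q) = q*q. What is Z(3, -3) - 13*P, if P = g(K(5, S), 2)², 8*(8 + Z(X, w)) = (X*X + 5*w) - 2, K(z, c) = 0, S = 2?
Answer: -217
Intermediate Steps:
Z(X, w) = -33/4 + X²/8 + 5*w/8 (Z(X, w) = -8 + ((X*X + 5*w) - 2)/8 = -8 + ((X² + 5*w) - 2)/8 = -8 + (-2 + X² + 5*w)/8 = -8 + (-¼ + X²/8 + 5*w/8) = -33/4 + X²/8 + 5*w/8)
g(A, q) = q²
P = 16 (P = (2²)² = 4² = 16)
Z(3, -3) - 13*P = (-33/4 + (⅛)*3² + (5/8)*(-3)) - 13*16 = (-33/4 + (⅛)*9 - 15/8) - 208 = (-33/4 + 9/8 - 15/8) - 208 = -9 - 208 = -217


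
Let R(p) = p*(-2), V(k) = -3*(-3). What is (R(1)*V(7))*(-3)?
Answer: 54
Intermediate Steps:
V(k) = 9
R(p) = -2*p
(R(1)*V(7))*(-3) = (-2*1*9)*(-3) = -2*9*(-3) = -18*(-3) = 54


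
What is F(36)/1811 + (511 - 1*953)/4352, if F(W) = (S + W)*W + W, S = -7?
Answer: 114697/231808 ≈ 0.49479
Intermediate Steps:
F(W) = W + W*(-7 + W) (F(W) = (-7 + W)*W + W = W*(-7 + W) + W = W + W*(-7 + W))
F(36)/1811 + (511 - 1*953)/4352 = (36*(-6 + 36))/1811 + (511 - 1*953)/4352 = (36*30)*(1/1811) + (511 - 953)*(1/4352) = 1080*(1/1811) - 442*1/4352 = 1080/1811 - 13/128 = 114697/231808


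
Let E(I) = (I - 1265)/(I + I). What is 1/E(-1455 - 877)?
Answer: 424/327 ≈ 1.2966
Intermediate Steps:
E(I) = (-1265 + I)/(2*I) (E(I) = (-1265 + I)/((2*I)) = (-1265 + I)*(1/(2*I)) = (-1265 + I)/(2*I))
1/E(-1455 - 877) = 1/((-1265 + (-1455 - 877))/(2*(-1455 - 877))) = 1/((½)*(-1265 - 2332)/(-2332)) = 1/((½)*(-1/2332)*(-3597)) = 1/(327/424) = 424/327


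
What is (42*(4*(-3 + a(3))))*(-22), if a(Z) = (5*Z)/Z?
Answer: -7392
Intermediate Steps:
a(Z) = 5
(42*(4*(-3 + a(3))))*(-22) = (42*(4*(-3 + 5)))*(-22) = (42*(4*2))*(-22) = (42*8)*(-22) = 336*(-22) = -7392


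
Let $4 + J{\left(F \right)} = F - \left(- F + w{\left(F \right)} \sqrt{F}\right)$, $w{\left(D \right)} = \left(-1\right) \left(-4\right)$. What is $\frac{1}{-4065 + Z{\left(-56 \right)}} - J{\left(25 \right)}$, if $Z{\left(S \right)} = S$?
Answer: $- \frac{107147}{4121} \approx -26.0$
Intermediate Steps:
$w{\left(D \right)} = 4$
$J{\left(F \right)} = -4 - 4 \sqrt{F} + 2 F$ ($J{\left(F \right)} = -4 + \left(F + \left(F - 4 \sqrt{F}\right)\right) = -4 + \left(F - \left(- F + 4 \sqrt{F}\right)\right) = -4 - \left(- 2 F + 4 \sqrt{F}\right) = -4 - 4 \sqrt{F} + 2 F$)
$\frac{1}{-4065 + Z{\left(-56 \right)}} - J{\left(25 \right)} = \frac{1}{-4065 - 56} - \left(-4 - 4 \sqrt{25} + 2 \cdot 25\right) = \frac{1}{-4121} - \left(-4 - 20 + 50\right) = - \frac{1}{4121} - \left(-4 - 20 + 50\right) = - \frac{1}{4121} - 26 = - \frac{107147}{4121}$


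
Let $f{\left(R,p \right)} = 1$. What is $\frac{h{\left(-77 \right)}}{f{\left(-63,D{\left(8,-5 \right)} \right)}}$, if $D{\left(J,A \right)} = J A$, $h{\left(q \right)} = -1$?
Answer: $-1$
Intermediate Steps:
$D{\left(J,A \right)} = A J$
$\frac{h{\left(-77 \right)}}{f{\left(-63,D{\left(8,-5 \right)} \right)}} = - 1^{-1} = \left(-1\right) 1 = -1$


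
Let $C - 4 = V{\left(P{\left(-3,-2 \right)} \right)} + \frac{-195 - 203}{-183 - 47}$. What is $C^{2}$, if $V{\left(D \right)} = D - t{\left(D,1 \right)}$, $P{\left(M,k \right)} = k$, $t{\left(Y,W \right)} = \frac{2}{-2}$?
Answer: $\frac{295936}{13225} \approx 22.377$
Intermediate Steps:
$t{\left(Y,W \right)} = -1$ ($t{\left(Y,W \right)} = 2 \left(- \frac{1}{2}\right) = -1$)
$V{\left(D \right)} = 1 + D$ ($V{\left(D \right)} = D - -1 = D + 1 = 1 + D$)
$C = \frac{544}{115}$ ($C = 4 + \left(\left(1 - 2\right) + \frac{-195 - 203}{-183 - 47}\right) = 4 - \left(1 + \frac{398}{-230}\right) = 4 - - \frac{84}{115} = 4 + \left(-1 + \frac{199}{115}\right) = 4 + \frac{84}{115} = \frac{544}{115} \approx 4.7304$)
$C^{2} = \left(\frac{544}{115}\right)^{2} = \frac{295936}{13225}$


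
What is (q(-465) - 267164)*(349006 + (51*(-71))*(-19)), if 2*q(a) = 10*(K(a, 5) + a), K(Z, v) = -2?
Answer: -112598029695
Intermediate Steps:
q(a) = -10 + 5*a (q(a) = (10*(-2 + a))/2 = (-20 + 10*a)/2 = -10 + 5*a)
(q(-465) - 267164)*(349006 + (51*(-71))*(-19)) = ((-10 + 5*(-465)) - 267164)*(349006 + (51*(-71))*(-19)) = ((-10 - 2325) - 267164)*(349006 - 3621*(-19)) = (-2335 - 267164)*(349006 + 68799) = -269499*417805 = -112598029695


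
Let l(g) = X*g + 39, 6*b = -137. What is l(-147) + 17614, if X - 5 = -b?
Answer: 27123/2 ≈ 13562.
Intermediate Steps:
b = -137/6 (b = (⅙)*(-137) = -137/6 ≈ -22.833)
X = 167/6 (X = 5 - 1*(-137/6) = 5 + 137/6 = 167/6 ≈ 27.833)
l(g) = 39 + 167*g/6 (l(g) = 167*g/6 + 39 = 39 + 167*g/6)
l(-147) + 17614 = (39 + (167/6)*(-147)) + 17614 = (39 - 8183/2) + 17614 = -8105/2 + 17614 = 27123/2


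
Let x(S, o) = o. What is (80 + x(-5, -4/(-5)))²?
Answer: 163216/25 ≈ 6528.6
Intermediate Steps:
(80 + x(-5, -4/(-5)))² = (80 - 4/(-5))² = (80 - 4*(-⅕))² = (80 + ⅘)² = (404/5)² = 163216/25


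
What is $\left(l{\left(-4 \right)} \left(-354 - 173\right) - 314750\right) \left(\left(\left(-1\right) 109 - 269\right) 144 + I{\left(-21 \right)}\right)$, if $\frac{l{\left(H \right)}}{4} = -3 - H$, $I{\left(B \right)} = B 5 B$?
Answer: $16548542766$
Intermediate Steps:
$I{\left(B \right)} = 5 B^{2}$ ($I{\left(B \right)} = 5 B B = 5 B^{2}$)
$l{\left(H \right)} = -12 - 4 H$ ($l{\left(H \right)} = 4 \left(-3 - H\right) = -12 - 4 H$)
$\left(l{\left(-4 \right)} \left(-354 - 173\right) - 314750\right) \left(\left(\left(-1\right) 109 - 269\right) 144 + I{\left(-21 \right)}\right) = \left(\left(-12 - -16\right) \left(-354 - 173\right) - 314750\right) \left(\left(\left(-1\right) 109 - 269\right) 144 + 5 \left(-21\right)^{2}\right) = \left(\left(-12 + 16\right) \left(-527\right) - 314750\right) \left(\left(-109 - 269\right) 144 + 5 \cdot 441\right) = \left(4 \left(-527\right) - 314750\right) \left(\left(-378\right) 144 + 2205\right) = \left(-2108 - 314750\right) \left(-54432 + 2205\right) = \left(-316858\right) \left(-52227\right) = 16548542766$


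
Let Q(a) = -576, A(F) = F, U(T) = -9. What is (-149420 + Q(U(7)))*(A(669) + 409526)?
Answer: -61527609220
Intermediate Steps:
(-149420 + Q(U(7)))*(A(669) + 409526) = (-149420 - 576)*(669 + 409526) = -149996*410195 = -61527609220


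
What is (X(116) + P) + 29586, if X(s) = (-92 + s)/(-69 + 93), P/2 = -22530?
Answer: -15473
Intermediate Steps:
P = -45060 (P = 2*(-22530) = -45060)
X(s) = -23/6 + s/24 (X(s) = (-92 + s)/24 = (-92 + s)*(1/24) = -23/6 + s/24)
(X(116) + P) + 29586 = ((-23/6 + (1/24)*116) - 45060) + 29586 = ((-23/6 + 29/6) - 45060) + 29586 = (1 - 45060) + 29586 = -45059 + 29586 = -15473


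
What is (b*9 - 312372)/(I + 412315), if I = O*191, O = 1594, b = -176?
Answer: -3876/8849 ≈ -0.43802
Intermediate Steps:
I = 304454 (I = 1594*191 = 304454)
(b*9 - 312372)/(I + 412315) = (-176*9 - 312372)/(304454 + 412315) = (-1584 - 312372)/716769 = -313956*1/716769 = -3876/8849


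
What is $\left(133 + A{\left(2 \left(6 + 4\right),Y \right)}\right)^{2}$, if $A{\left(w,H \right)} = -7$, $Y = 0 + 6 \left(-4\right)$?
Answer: $15876$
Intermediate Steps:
$Y = -24$ ($Y = 0 - 24 = -24$)
$\left(133 + A{\left(2 \left(6 + 4\right),Y \right)}\right)^{2} = \left(133 - 7\right)^{2} = 126^{2} = 15876$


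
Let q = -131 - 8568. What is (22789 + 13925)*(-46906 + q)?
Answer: -2041481970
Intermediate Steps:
q = -8699
(22789 + 13925)*(-46906 + q) = (22789 + 13925)*(-46906 - 8699) = 36714*(-55605) = -2041481970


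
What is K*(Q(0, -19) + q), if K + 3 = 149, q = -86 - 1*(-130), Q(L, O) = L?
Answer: 6424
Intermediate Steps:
q = 44 (q = -86 + 130 = 44)
K = 146 (K = -3 + 149 = 146)
K*(Q(0, -19) + q) = 146*(0 + 44) = 146*44 = 6424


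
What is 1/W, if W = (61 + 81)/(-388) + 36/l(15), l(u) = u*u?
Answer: -4850/999 ≈ -4.8549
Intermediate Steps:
l(u) = u²
W = -999/4850 (W = (61 + 81)/(-388) + 36/(15²) = 142*(-1/388) + 36/225 = -71/194 + 36*(1/225) = -71/194 + 4/25 = -999/4850 ≈ -0.20598)
1/W = 1/(-999/4850) = -4850/999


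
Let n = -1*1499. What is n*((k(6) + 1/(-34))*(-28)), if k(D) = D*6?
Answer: 25665878/17 ≈ 1.5098e+6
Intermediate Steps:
n = -1499
k(D) = 6*D
n*((k(6) + 1/(-34))*(-28)) = -1499*(6*6 + 1/(-34))*(-28) = -1499*(36 - 1/34)*(-28) = -1833277*(-28)/34 = -1499*(-17122/17) = 25665878/17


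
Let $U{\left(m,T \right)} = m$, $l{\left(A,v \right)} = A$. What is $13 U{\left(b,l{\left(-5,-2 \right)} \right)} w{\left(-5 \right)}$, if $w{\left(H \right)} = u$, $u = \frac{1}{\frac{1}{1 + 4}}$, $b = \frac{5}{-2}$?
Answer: $- \frac{325}{2} \approx -162.5$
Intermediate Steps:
$b = - \frac{5}{2}$ ($b = 5 \left(- \frac{1}{2}\right) = - \frac{5}{2} \approx -2.5$)
$u = 5$ ($u = \frac{1}{\frac{1}{5}} = 5$)
$w{\left(H \right)} = 5$
$13 U{\left(b,l{\left(-5,-2 \right)} \right)} w{\left(-5 \right)} = 13 \left(- \frac{5}{2}\right) 5 = \left(- \frac{65}{2}\right) 5 = - \frac{325}{2}$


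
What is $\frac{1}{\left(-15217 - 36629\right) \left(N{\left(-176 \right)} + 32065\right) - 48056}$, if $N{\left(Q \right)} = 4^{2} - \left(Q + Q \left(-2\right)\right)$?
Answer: $- \frac{1}{1654194686} \approx -6.0452 \cdot 10^{-10}$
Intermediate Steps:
$N{\left(Q \right)} = 16 + Q$ ($N{\left(Q \right)} = 16 - \left(Q - 2 Q\right) = 16 - - Q = 16 + Q$)
$\frac{1}{\left(-15217 - 36629\right) \left(N{\left(-176 \right)} + 32065\right) - 48056} = \frac{1}{\left(-15217 - 36629\right) \left(\left(16 - 176\right) + 32065\right) - 48056} = \frac{1}{- 51846 \left(-160 + 32065\right) - 48056} = \frac{1}{\left(-51846\right) 31905 - 48056} = \frac{1}{-1654146630 - 48056} = \frac{1}{-1654194686} = - \frac{1}{1654194686}$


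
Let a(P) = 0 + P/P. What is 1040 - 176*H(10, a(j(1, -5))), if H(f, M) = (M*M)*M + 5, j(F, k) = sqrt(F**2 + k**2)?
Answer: -16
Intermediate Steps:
a(P) = 1 (a(P) = 0 + 1 = 1)
H(f, M) = 5 + M**3 (H(f, M) = M**2*M + 5 = M**3 + 5 = 5 + M**3)
1040 - 176*H(10, a(j(1, -5))) = 1040 - 176*(5 + 1**3) = 1040 - 176*(5 + 1) = 1040 - 176*6 = 1040 - 1056 = -16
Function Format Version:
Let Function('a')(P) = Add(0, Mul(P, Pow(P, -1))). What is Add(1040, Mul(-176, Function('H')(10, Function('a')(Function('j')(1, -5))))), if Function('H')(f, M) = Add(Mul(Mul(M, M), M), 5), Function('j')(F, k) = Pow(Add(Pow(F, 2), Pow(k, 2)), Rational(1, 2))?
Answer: -16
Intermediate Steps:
Function('a')(P) = 1 (Function('a')(P) = Add(0, 1) = 1)
Function('H')(f, M) = Add(5, Pow(M, 3)) (Function('H')(f, M) = Add(Mul(Pow(M, 2), M), 5) = Add(Pow(M, 3), 5) = Add(5, Pow(M, 3)))
Add(1040, Mul(-176, Function('H')(10, Function('a')(Function('j')(1, -5))))) = Add(1040, Mul(-176, Add(5, Pow(1, 3)))) = Add(1040, Mul(-176, Add(5, 1))) = Add(1040, Mul(-176, 6)) = Add(1040, -1056) = -16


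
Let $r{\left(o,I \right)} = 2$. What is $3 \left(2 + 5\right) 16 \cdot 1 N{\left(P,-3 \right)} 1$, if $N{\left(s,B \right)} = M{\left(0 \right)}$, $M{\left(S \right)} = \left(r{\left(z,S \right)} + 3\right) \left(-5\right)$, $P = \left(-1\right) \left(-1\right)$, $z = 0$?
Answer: $-8400$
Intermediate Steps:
$P = 1$
$M{\left(S \right)} = -25$ ($M{\left(S \right)} = \left(2 + 3\right) \left(-5\right) = 5 \left(-5\right) = -25$)
$N{\left(s,B \right)} = -25$
$3 \left(2 + 5\right) 16 \cdot 1 N{\left(P,-3 \right)} 1 = 3 \left(2 + 5\right) 16 \cdot 1 \left(-25\right) 1 = 3 \cdot 7 \cdot 16 \left(\left(-25\right) 1\right) = 21 \cdot 16 \left(-25\right) = 336 \left(-25\right) = -8400$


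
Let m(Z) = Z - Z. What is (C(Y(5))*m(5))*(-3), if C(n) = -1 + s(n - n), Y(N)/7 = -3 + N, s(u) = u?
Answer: 0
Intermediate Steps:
Y(N) = -21 + 7*N (Y(N) = 7*(-3 + N) = -21 + 7*N)
m(Z) = 0
C(n) = -1 (C(n) = -1 + (n - n) = -1 + 0 = -1)
(C(Y(5))*m(5))*(-3) = -1*0*(-3) = 0*(-3) = 0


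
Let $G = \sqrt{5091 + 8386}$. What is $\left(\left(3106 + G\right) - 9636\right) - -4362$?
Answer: $-2168 + \sqrt{13477} \approx -2051.9$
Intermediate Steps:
$G = \sqrt{13477} \approx 116.09$
$\left(\left(3106 + G\right) - 9636\right) - -4362 = \left(\left(3106 + \sqrt{13477}\right) - 9636\right) - -4362 = \left(-6530 + \sqrt{13477}\right) + 4362 = -2168 + \sqrt{13477}$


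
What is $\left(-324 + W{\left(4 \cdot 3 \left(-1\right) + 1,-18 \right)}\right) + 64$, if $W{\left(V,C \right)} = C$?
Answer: $-278$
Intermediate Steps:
$\left(-324 + W{\left(4 \cdot 3 \left(-1\right) + 1,-18 \right)}\right) + 64 = \left(-324 - 18\right) + 64 = -342 + 64 = -278$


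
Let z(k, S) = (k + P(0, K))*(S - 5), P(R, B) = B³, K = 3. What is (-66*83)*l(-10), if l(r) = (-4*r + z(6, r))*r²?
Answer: 249249000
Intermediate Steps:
z(k, S) = (-5 + S)*(27 + k) (z(k, S) = (k + 3³)*(S - 5) = (k + 27)*(-5 + S) = (27 + k)*(-5 + S) = (-5 + S)*(27 + k))
l(r) = r²*(-165 + 29*r) (l(r) = (-4*r + (-135 - 5*6 + 27*r + r*6))*r² = (-4*r + (-135 - 30 + 27*r + 6*r))*r² = (-4*r + (-165 + 33*r))*r² = (-165 + 29*r)*r² = r²*(-165 + 29*r))
(-66*83)*l(-10) = (-66*83)*((-10)²*(-165 + 29*(-10))) = -547800*(-165 - 290) = -547800*(-455) = -5478*(-45500) = 249249000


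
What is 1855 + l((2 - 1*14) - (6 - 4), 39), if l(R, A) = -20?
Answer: 1835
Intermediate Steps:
1855 + l((2 - 1*14) - (6 - 4), 39) = 1855 - 20 = 1835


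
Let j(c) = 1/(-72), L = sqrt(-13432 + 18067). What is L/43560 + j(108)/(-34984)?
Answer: 1/2518848 + sqrt(515)/14520 ≈ 0.0015633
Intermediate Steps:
L = 3*sqrt(515) (L = sqrt(4635) = 3*sqrt(515) ≈ 68.081)
j(c) = -1/72
L/43560 + j(108)/(-34984) = (3*sqrt(515))/43560 - 1/72/(-34984) = (3*sqrt(515))*(1/43560) - 1/72*(-1/34984) = sqrt(515)/14520 + 1/2518848 = 1/2518848 + sqrt(515)/14520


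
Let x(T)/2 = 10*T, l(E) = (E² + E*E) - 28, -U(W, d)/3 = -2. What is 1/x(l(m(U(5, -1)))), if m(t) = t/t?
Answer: -1/520 ≈ -0.0019231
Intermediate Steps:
U(W, d) = 6 (U(W, d) = -3*(-2) = 6)
m(t) = 1
l(E) = -28 + 2*E² (l(E) = (E² + E²) - 28 = 2*E² - 28 = -28 + 2*E²)
x(T) = 20*T (x(T) = 2*(10*T) = 20*T)
1/x(l(m(U(5, -1)))) = 1/(20*(-28 + 2*1²)) = 1/(20*(-28 + 2*1)) = 1/(20*(-28 + 2)) = 1/(20*(-26)) = 1/(-520) = -1/520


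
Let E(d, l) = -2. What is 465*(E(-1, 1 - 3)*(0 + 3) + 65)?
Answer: 27435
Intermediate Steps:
465*(E(-1, 1 - 3)*(0 + 3) + 65) = 465*(-2*(0 + 3) + 65) = 465*(-2*3 + 65) = 465*(-6 + 65) = 465*59 = 27435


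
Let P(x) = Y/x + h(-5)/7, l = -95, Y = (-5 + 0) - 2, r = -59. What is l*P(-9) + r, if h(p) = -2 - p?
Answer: -10937/63 ≈ -173.60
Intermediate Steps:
Y = -7 (Y = -5 - 2 = -7)
P(x) = 3/7 - 7/x (P(x) = -7/x + (-2 - 1*(-5))/7 = -7/x + (-2 + 5)*(⅐) = -7/x + 3*(⅐) = -7/x + 3/7 = 3/7 - 7/x)
l*P(-9) + r = -95*(3/7 - 7/(-9)) - 59 = -95*(3/7 - 7*(-⅑)) - 59 = -95*(3/7 + 7/9) - 59 = -95*76/63 - 59 = -7220/63 - 59 = -10937/63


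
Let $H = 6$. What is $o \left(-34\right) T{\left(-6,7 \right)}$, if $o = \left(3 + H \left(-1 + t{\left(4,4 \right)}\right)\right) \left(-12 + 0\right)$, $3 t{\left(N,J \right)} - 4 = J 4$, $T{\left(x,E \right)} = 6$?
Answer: $90576$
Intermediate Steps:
$t{\left(N,J \right)} = \frac{4}{3} + \frac{4 J}{3}$ ($t{\left(N,J \right)} = \frac{4}{3} + \frac{J 4}{3} = \frac{4}{3} + \frac{4 J}{3}$)
$o = -444$ ($o = \left(3 + 6 \left(-1 + \left(\frac{4}{3} + \frac{4}{3} \cdot 4\right)\right)\right) \left(-12 + 0\right) = \left(3 + 6 \left(-1 + \left(\frac{4}{3} + \frac{16}{3}\right)\right)\right) \left(-12\right) = \left(3 + 6 \left(-1 + \frac{20}{3}\right)\right) \left(-12\right) = \left(3 + 6 \cdot \frac{17}{3}\right) \left(-12\right) = \left(3 + 34\right) \left(-12\right) = 37 \left(-12\right) = -444$)
$o \left(-34\right) T{\left(-6,7 \right)} = \left(-444\right) \left(-34\right) 6 = 15096 \cdot 6 = 90576$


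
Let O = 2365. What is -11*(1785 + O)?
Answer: -45650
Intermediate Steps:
-11*(1785 + O) = -11*(1785 + 2365) = -11*4150 = -45650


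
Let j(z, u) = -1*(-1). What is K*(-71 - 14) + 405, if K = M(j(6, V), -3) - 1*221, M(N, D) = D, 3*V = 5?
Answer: 19445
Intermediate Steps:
V = 5/3 (V = (⅓)*5 = 5/3 ≈ 1.6667)
j(z, u) = 1
K = -224 (K = -3 - 1*221 = -3 - 221 = -224)
K*(-71 - 14) + 405 = -224*(-71 - 14) + 405 = -224*(-85) + 405 = 19040 + 405 = 19445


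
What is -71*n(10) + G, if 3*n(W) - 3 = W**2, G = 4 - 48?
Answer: -7445/3 ≈ -2481.7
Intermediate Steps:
G = -44
n(W) = 1 + W**2/3
-71*n(10) + G = -71*(1 + (1/3)*10**2) - 44 = -71*(1 + (1/3)*100) - 44 = -71*(1 + 100/3) - 44 = -71*103/3 - 44 = -7313/3 - 44 = -7445/3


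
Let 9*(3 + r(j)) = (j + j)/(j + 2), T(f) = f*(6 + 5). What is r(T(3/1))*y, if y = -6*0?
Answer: 0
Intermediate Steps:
T(f) = 11*f (T(f) = f*11 = 11*f)
y = 0
r(j) = -3 + 2*j/(9*(2 + j)) (r(j) = -3 + ((j + j)/(j + 2))/9 = -3 + ((2*j)/(2 + j))/9 = -3 + (2*j/(2 + j))/9 = -3 + 2*j/(9*(2 + j)))
r(T(3/1))*y = ((-54 - 275*3/1)/(9*(2 + 11*(3/1))))*0 = ((-54 - 275*3*1)/(9*(2 + 11*(3*1))))*0 = ((-54 - 275*3)/(9*(2 + 11*3)))*0 = ((-54 - 25*33)/(9*(2 + 33)))*0 = ((1/9)*(-54 - 825)/35)*0 = ((1/9)*(1/35)*(-879))*0 = -293/105*0 = 0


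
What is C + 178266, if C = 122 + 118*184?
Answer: 200100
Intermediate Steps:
C = 21834 (C = 122 + 21712 = 21834)
C + 178266 = 21834 + 178266 = 200100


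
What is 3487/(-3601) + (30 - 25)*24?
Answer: 428633/3601 ≈ 119.03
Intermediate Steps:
3487/(-3601) + (30 - 25)*24 = 3487*(-1/3601) + 5*24 = -3487/3601 + 120 = 428633/3601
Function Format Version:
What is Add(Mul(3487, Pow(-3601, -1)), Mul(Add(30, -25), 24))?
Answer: Rational(428633, 3601) ≈ 119.03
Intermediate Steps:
Add(Mul(3487, Pow(-3601, -1)), Mul(Add(30, -25), 24)) = Add(Mul(3487, Rational(-1, 3601)), Mul(5, 24)) = Add(Rational(-3487, 3601), 120) = Rational(428633, 3601)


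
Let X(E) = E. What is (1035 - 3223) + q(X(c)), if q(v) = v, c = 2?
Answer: -2186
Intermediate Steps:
(1035 - 3223) + q(X(c)) = (1035 - 3223) + 2 = -2188 + 2 = -2186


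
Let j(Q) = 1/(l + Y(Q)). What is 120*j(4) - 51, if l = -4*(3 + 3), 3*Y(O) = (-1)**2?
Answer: -3981/71 ≈ -56.070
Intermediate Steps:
Y(O) = 1/3 (Y(O) = (1/3)*(-1)**2 = (1/3)*1 = 1/3)
l = -24 (l = -4*6 = -24)
j(Q) = -3/71 (j(Q) = 1/(-24 + 1/3) = 1/(-71/3) = -3/71)
120*j(4) - 51 = 120*(-3/71) - 51 = -360/71 - 51 = -3981/71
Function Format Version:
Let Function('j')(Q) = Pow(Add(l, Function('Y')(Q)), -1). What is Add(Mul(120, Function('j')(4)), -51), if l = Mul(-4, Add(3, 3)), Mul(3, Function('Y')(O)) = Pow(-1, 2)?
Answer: Rational(-3981, 71) ≈ -56.070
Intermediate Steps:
Function('Y')(O) = Rational(1, 3) (Function('Y')(O) = Mul(Rational(1, 3), Pow(-1, 2)) = Mul(Rational(1, 3), 1) = Rational(1, 3))
l = -24 (l = Mul(-4, 6) = -24)
Function('j')(Q) = Rational(-3, 71) (Function('j')(Q) = Pow(Add(-24, Rational(1, 3)), -1) = Pow(Rational(-71, 3), -1) = Rational(-3, 71))
Add(Mul(120, Function('j')(4)), -51) = Add(Mul(120, Rational(-3, 71)), -51) = Add(Rational(-360, 71), -51) = Rational(-3981, 71)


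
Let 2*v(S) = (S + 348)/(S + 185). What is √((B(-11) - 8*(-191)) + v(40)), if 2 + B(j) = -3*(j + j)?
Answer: √358394/15 ≈ 39.911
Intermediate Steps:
B(j) = -2 - 6*j (B(j) = -2 - 3*(j + j) = -2 - 6*j)
v(S) = (348 + S)/(2*(185 + S)) (v(S) = ((S + 348)/(S + 185))/2 = ((348 + S)/(185 + S))/2 = (348 + S)/(2*(185 + S)))
√((B(-11) - 8*(-191)) + v(40)) = √(((-2 - 6*(-11)) - 8*(-191)) + (348 + 40)/(2*(185 + 40))) = √(((-2 + 66) + 1528) + (½)*388/225) = √((64 + 1528) + (½)*(1/225)*388) = √(1592 + 194/225) = √(358394/225) = √358394/15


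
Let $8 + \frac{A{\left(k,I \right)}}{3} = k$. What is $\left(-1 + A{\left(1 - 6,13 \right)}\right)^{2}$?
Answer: $1600$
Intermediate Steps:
$A{\left(k,I \right)} = -24 + 3 k$
$\left(-1 + A{\left(1 - 6,13 \right)}\right)^{2} = \left(-1 - \left(24 - 3 \left(1 - 6\right)\right)\right)^{2} = \left(-1 + \left(-24 + 3 \left(-5\right)\right)\right)^{2} = \left(-1 - 39\right)^{2} = \left(-40\right)^{2} = 1600$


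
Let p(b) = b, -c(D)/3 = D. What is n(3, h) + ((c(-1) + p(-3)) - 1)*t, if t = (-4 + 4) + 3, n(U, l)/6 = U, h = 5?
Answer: 15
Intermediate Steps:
n(U, l) = 6*U
c(D) = -3*D
t = 3 (t = 0 + 3 = 3)
n(3, h) + ((c(-1) + p(-3)) - 1)*t = 6*3 + ((-3*(-1) - 3) - 1)*3 = 18 + ((3 - 3) - 1)*3 = 18 + (0 - 1)*3 = 18 - 1*3 = 18 - 3 = 15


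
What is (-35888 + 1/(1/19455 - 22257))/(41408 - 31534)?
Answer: -15539860530847/4275540088316 ≈ -3.6346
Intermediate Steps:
(-35888 + 1/(1/19455 - 22257))/(41408 - 31534) = (-35888 + 1/(1/19455 - 22257))/9874 = (-35888 + 1/(-433009934/19455))*(1/9874) = (-35888 - 19455/433009934)*(1/9874) = -15539860530847/433009934*1/9874 = -15539860530847/4275540088316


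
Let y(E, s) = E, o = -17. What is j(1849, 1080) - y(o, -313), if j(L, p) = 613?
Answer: 630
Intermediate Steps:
j(1849, 1080) - y(o, -313) = 613 - 1*(-17) = 613 + 17 = 630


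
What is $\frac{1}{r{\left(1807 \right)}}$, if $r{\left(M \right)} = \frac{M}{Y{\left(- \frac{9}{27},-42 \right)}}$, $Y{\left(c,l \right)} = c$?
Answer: $- \frac{1}{5421} \approx -0.00018447$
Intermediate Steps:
$r{\left(M \right)} = - 3 M$ ($r{\left(M \right)} = \frac{M}{\left(-9\right) \frac{1}{27}} = \frac{M}{- \frac{1}{3}} = M \left(-3\right) = - 3 M$)
$\frac{1}{r{\left(1807 \right)}} = \frac{1}{\left(-3\right) 1807} = \frac{1}{-5421} = - \frac{1}{5421}$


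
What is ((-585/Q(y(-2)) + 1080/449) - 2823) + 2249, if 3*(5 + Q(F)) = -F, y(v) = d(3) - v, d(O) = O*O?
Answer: -452677/898 ≈ -504.09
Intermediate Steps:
d(O) = O²
y(v) = 9 - v (y(v) = 3² - v = 9 - v)
Q(F) = -5 - F/3 (Q(F) = -5 + (-F)/3 = -5 - F/3)
((-585/Q(y(-2)) + 1080/449) - 2823) + 2249 = ((-585/(-5 - (9 - 1*(-2))/3) + 1080/449) - 2823) + 2249 = ((-585/(-5 - (9 + 2)/3) + 1080*(1/449)) - 2823) + 2249 = ((-585/(-5 - ⅓*11) + 1080/449) - 2823) + 2249 = ((-585/(-5 - 11/3) + 1080/449) - 2823) + 2249 = ((-585/(-26/3) + 1080/449) - 2823) + 2249 = ((-585*(-3/26) + 1080/449) - 2823) + 2249 = ((135/2 + 1080/449) - 2823) + 2249 = (62775/898 - 2823) + 2249 = -2472279/898 + 2249 = -452677/898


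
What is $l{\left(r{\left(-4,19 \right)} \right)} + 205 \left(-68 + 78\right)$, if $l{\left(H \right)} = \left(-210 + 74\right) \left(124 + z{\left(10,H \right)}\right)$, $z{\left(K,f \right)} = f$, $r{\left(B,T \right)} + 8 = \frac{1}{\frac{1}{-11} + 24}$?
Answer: $- \frac{3611434}{263} \approx -13732.0$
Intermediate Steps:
$r{\left(B,T \right)} = - \frac{2093}{263}$ ($r{\left(B,T \right)} = -8 + \frac{1}{\frac{1}{-11} + 24} = -8 + \frac{1}{- \frac{1}{11} + 24} = -8 + \frac{1}{\frac{263}{11}} = -8 + \frac{11}{263} = - \frac{2093}{263}$)
$l{\left(H \right)} = -16864 - 136 H$ ($l{\left(H \right)} = \left(-210 + 74\right) \left(124 + H\right) = - 136 \left(124 + H\right) = -16864 - 136 H$)
$l{\left(r{\left(-4,19 \right)} \right)} + 205 \left(-68 + 78\right) = \left(-16864 - - \frac{284648}{263}\right) + 205 \left(-68 + 78\right) = \left(-16864 + \frac{284648}{263}\right) + 205 \cdot 10 = - \frac{4150584}{263} + 2050 = - \frac{3611434}{263}$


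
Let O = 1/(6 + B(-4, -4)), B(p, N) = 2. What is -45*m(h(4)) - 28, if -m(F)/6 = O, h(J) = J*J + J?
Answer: 23/4 ≈ 5.7500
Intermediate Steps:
h(J) = J + J² (h(J) = J² + J = J + J²)
O = ⅛ (O = 1/(6 + 2) = 1/8 = ⅛ ≈ 0.12500)
m(F) = -¾ (m(F) = -6*⅛ = -¾)
-45*m(h(4)) - 28 = -45*(-¾) - 28 = 135/4 - 28 = 23/4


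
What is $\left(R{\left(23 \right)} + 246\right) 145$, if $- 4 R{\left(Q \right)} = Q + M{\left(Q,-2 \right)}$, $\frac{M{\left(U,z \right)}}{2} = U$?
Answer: $\frac{132675}{4} \approx 33169.0$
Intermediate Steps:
$M{\left(U,z \right)} = 2 U$
$R{\left(Q \right)} = - \frac{3 Q}{4}$ ($R{\left(Q \right)} = - \frac{Q + 2 Q}{4} = - \frac{3 Q}{4}$)
$\left(R{\left(23 \right)} + 246\right) 145 = \left(\left(- \frac{3}{4}\right) 23 + 246\right) 145 = \left(- \frac{69}{4} + 246\right) 145 = \frac{915}{4} \cdot 145 = \frac{132675}{4}$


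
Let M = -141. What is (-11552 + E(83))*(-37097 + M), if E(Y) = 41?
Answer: 428646618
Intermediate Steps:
(-11552 + E(83))*(-37097 + M) = (-11552 + 41)*(-37097 - 141) = -11511*(-37238) = 428646618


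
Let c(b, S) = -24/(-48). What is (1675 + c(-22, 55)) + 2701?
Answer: 8753/2 ≈ 4376.5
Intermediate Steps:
c(b, S) = 1/2 (c(b, S) = -24*(-1/48) = 1/2)
(1675 + c(-22, 55)) + 2701 = (1675 + 1/2) + 2701 = 3351/2 + 2701 = 8753/2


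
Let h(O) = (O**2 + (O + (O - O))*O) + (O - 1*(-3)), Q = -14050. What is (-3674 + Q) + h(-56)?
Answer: -11505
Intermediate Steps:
h(O) = 3 + O + 2*O**2 (h(O) = (O**2 + (O + 0)*O) + (O + 3) = (O**2 + O*O) + (3 + O) = (O**2 + O**2) + (3 + O) = 2*O**2 + (3 + O) = 3 + O + 2*O**2)
(-3674 + Q) + h(-56) = (-3674 - 14050) + (3 - 56 + 2*(-56)**2) = -17724 + (3 - 56 + 2*3136) = -17724 + (3 - 56 + 6272) = -17724 + 6219 = -11505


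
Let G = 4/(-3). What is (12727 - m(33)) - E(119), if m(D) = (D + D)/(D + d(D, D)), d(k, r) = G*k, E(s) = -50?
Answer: 12783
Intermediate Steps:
G = -4/3 (G = 4*(-⅓) = -4/3 ≈ -1.3333)
d(k, r) = -4*k/3
m(D) = -6 (m(D) = (D + D)/(D - 4*D/3) = (2*D)/((-D/3)) = (2*D)*(-3/D) = -6)
(12727 - m(33)) - E(119) = (12727 - 1*(-6)) - 1*(-50) = (12727 + 6) + 50 = 12733 + 50 = 12783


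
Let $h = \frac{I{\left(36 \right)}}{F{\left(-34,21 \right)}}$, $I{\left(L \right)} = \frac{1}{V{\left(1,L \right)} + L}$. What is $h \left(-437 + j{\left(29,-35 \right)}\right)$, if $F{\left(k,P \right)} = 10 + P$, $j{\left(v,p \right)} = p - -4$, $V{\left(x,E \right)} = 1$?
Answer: $- \frac{468}{1147} \approx -0.40802$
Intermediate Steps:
$j{\left(v,p \right)} = 4 + p$ ($j{\left(v,p \right)} = p + 4 = 4 + p$)
$I{\left(L \right)} = \frac{1}{1 + L}$
$h = \frac{1}{1147}$ ($h = \frac{1}{\left(1 + 36\right) \left(10 + 21\right)} = \frac{1}{37 \cdot 31} = \frac{1}{37} \cdot \frac{1}{31} = \frac{1}{1147} \approx 0.00087184$)
$h \left(-437 + j{\left(29,-35 \right)}\right) = \frac{-437 + \left(4 - 35\right)}{1147} = \frac{-437 - 31}{1147} = \frac{1}{1147} \left(-468\right) = - \frac{468}{1147}$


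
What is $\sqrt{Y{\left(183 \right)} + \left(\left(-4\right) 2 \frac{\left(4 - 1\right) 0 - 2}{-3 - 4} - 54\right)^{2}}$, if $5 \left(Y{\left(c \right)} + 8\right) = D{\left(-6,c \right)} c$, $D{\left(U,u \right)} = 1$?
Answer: $\frac{\sqrt{3915935}}{35} \approx 56.539$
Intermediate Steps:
$Y{\left(c \right)} = -8 + \frac{c}{5}$ ($Y{\left(c \right)} = -8 + \frac{1 c}{5} = -8 + \frac{c}{5}$)
$\sqrt{Y{\left(183 \right)} + \left(\left(-4\right) 2 \frac{\left(4 - 1\right) 0 - 2}{-3 - 4} - 54\right)^{2}} = \sqrt{\left(-8 + \frac{1}{5} \cdot 183\right) + \left(\left(-4\right) 2 \frac{\left(4 - 1\right) 0 - 2}{-3 - 4} - 54\right)^{2}} = \sqrt{\left(-8 + \frac{183}{5}\right) + \left(- 8 \frac{3 \cdot 0 - 2}{-7} - 54\right)^{2}} = \sqrt{\frac{143}{5} + \left(- 8 \left(0 - 2\right) \left(- \frac{1}{7}\right) - 54\right)^{2}} = \sqrt{\frac{143}{5} + \left(- 8 \left(\left(-2\right) \left(- \frac{1}{7}\right)\right) - 54\right)^{2}} = \sqrt{\frac{143}{5} + \left(\left(-8\right) \frac{2}{7} - 54\right)^{2}} = \sqrt{\frac{143}{5} + \left(- \frac{16}{7} - 54\right)^{2}} = \sqrt{\frac{143}{5} + \left(- \frac{394}{7}\right)^{2}} = \sqrt{\frac{143}{5} + \frac{155236}{49}} = \sqrt{\frac{783187}{245}} = \frac{\sqrt{3915935}}{35}$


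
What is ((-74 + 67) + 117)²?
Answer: 12100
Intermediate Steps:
((-74 + 67) + 117)² = (-7 + 117)² = 110² = 12100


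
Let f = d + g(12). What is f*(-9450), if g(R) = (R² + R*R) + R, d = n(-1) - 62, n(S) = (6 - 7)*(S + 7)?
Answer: -2192400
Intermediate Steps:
n(S) = -7 - S (n(S) = -(7 + S) = -7 - S)
d = -68 (d = (-7 - 1*(-1)) - 62 = (-7 + 1) - 62 = -6 - 62 = -68)
g(R) = R + 2*R² (g(R) = (R² + R²) + R = 2*R² + R = R + 2*R²)
f = 232 (f = -68 + 12*(1 + 2*12) = -68 + 12*(1 + 24) = -68 + 12*25 = -68 + 300 = 232)
f*(-9450) = 232*(-9450) = -2192400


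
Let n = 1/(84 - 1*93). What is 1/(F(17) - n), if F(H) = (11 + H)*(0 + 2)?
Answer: 9/505 ≈ 0.017822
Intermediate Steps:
F(H) = 22 + 2*H (F(H) = (11 + H)*2 = 22 + 2*H)
n = -1/9 (n = 1/(84 - 93) = 1/(-9) = -1/9 ≈ -0.11111)
1/(F(17) - n) = 1/((22 + 2*17) - 1*(-1/9)) = 1/((22 + 34) + 1/9) = 1/(56 + 1/9) = 1/(505/9) = 9/505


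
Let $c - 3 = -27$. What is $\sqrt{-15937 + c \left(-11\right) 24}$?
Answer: $i \sqrt{9601} \approx 97.985 i$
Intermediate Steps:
$c = -24$ ($c = 3 - 27 = -24$)
$\sqrt{-15937 + c \left(-11\right) 24} = \sqrt{-15937 + \left(-24\right) \left(-11\right) 24} = \sqrt{-15937 + 264 \cdot 24} = \sqrt{-15937 + 6336} = \sqrt{-9601} = i \sqrt{9601}$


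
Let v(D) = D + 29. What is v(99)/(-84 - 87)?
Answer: -128/171 ≈ -0.74854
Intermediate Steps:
v(D) = 29 + D
v(99)/(-84 - 87) = (29 + 99)/(-84 - 87) = 128/(-171) = -1/171*128 = -128/171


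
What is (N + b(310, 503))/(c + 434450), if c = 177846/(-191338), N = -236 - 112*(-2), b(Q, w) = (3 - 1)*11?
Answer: 956690/41563308127 ≈ 2.3018e-5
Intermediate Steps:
b(Q, w) = 22 (b(Q, w) = 2*11 = 22)
N = -12 (N = -236 + 224 = -12)
c = -88923/95669 (c = 177846*(-1/191338) = -88923/95669 ≈ -0.92949)
(N + b(310, 503))/(c + 434450) = (-12 + 22)/(-88923/95669 + 434450) = 10/(41563308127/95669) = 10*(95669/41563308127) = 956690/41563308127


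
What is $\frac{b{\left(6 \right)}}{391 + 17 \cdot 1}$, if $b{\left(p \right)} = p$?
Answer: $\frac{1}{68} \approx 0.014706$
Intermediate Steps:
$\frac{b{\left(6 \right)}}{391 + 17 \cdot 1} = \frac{1}{391 + 17 \cdot 1} \cdot 6 = \frac{1}{391 + 17} \cdot 6 = \frac{1}{408} \cdot 6 = \frac{1}{68}$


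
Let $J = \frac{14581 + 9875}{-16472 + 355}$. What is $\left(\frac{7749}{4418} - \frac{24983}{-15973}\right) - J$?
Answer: $\frac{5499618717091}{1137355963538} \approx 4.8354$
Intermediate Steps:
$J = - \frac{24456}{16117}$ ($J = \frac{24456}{-16117} = 24456 \left(- \frac{1}{16117}\right) = - \frac{24456}{16117} \approx -1.5174$)
$\left(\frac{7749}{4418} - \frac{24983}{-15973}\right) - J = \left(\frac{7749}{4418} - \frac{24983}{-15973}\right) - - \frac{24456}{16117} = \left(7749 \cdot \frac{1}{4418} - - \frac{24983}{15973}\right) + \frac{24456}{16117} = \left(\frac{7749}{4418} + \frac{24983}{15973}\right) + \frac{24456}{16117} = \frac{234149671}{70568714} + \frac{24456}{16117} = \frac{5499618717091}{1137355963538}$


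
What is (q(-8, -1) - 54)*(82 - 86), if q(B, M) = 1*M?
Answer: 220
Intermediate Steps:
q(B, M) = M
(q(-8, -1) - 54)*(82 - 86) = (-1 - 54)*(82 - 86) = -55*(-4) = 220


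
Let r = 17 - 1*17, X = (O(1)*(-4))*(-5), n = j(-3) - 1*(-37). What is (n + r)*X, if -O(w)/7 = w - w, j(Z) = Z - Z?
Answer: 0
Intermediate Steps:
j(Z) = 0
n = 37 (n = 0 - 1*(-37) = 0 + 37 = 37)
O(w) = 0 (O(w) = -7*(w - w) = -7*0 = 0)
X = 0 (X = (0*(-4))*(-5) = 0*(-5) = 0)
r = 0 (r = 17 - 17 = 0)
(n + r)*X = (37 + 0)*0 = 37*0 = 0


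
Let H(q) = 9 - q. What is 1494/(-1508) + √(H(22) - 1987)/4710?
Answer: -747/754 + 2*I*√5/471 ≈ -0.99072 + 0.009495*I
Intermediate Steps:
1494/(-1508) + √(H(22) - 1987)/4710 = 1494/(-1508) + √((9 - 1*22) - 1987)/4710 = 1494*(-1/1508) + √((9 - 22) - 1987)*(1/4710) = -747/754 + √(-13 - 1987)*(1/4710) = -747/754 + √(-2000)*(1/4710) = -747/754 + (20*I*√5)*(1/4710) = -747/754 + 2*I*√5/471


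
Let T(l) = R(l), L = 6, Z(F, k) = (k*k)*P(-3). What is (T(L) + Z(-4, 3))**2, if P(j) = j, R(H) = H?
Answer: 441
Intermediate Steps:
Z(F, k) = -3*k**2 (Z(F, k) = (k*k)*(-3) = k**2*(-3) = -3*k**2)
T(l) = l
(T(L) + Z(-4, 3))**2 = (6 - 3*3**2)**2 = (6 - 3*9)**2 = (6 - 27)**2 = (-21)**2 = 441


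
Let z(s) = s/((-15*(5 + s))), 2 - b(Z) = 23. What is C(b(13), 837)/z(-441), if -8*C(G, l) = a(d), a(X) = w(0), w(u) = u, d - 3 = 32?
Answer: 0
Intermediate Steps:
d = 35 (d = 3 + 32 = 35)
b(Z) = -21 (b(Z) = 2 - 1*23 = 2 - 23 = -21)
a(X) = 0
C(G, l) = 0 (C(G, l) = -⅛*0 = 0)
z(s) = s/(-75 - 15*s)
C(b(13), 837)/z(-441) = 0/((-1*(-441)/(75 + 15*(-441)))) = 0/((-1*(-441)/(75 - 6615))) = 0/((-1*(-441)/(-6540))) = 0/((-1*(-441)*(-1/6540))) = 0/(-147/2180) = 0*(-2180/147) = 0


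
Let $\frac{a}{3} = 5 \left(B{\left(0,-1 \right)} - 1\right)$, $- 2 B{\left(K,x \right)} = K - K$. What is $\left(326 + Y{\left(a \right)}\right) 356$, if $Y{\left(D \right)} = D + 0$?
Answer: $110716$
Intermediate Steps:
$B{\left(K,x \right)} = 0$ ($B{\left(K,x \right)} = - \frac{K - K}{2} = \left(- \frac{1}{2}\right) 0 = 0$)
$a = -15$ ($a = 3 \cdot 5 \left(0 - 1\right) = 3 \cdot 5 \left(-1\right) = 3 \left(-5\right) = -15$)
$Y{\left(D \right)} = D$
$\left(326 + Y{\left(a \right)}\right) 356 = \left(326 - 15\right) 356 = 311 \cdot 356 = 110716$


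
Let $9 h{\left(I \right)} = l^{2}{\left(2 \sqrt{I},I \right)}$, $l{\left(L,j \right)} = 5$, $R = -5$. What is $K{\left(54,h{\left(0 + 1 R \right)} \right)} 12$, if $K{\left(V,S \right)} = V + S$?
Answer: $\frac{2044}{3} \approx 681.33$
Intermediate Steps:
$h{\left(I \right)} = \frac{25}{9}$ ($h{\left(I \right)} = \frac{5^{2}}{9} = \frac{1}{9} \cdot 25 = \frac{25}{9}$)
$K{\left(V,S \right)} = S + V$
$K{\left(54,h{\left(0 + 1 R \right)} \right)} 12 = \left(\frac{25}{9} + 54\right) 12 = \frac{511}{9} \cdot 12 = \frac{2044}{3}$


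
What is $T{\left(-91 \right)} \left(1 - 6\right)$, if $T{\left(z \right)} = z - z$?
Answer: $0$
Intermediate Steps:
$T{\left(z \right)} = 0$
$T{\left(-91 \right)} \left(1 - 6\right) = 0 \left(1 - 6\right) = 0 \left(-5\right) = 0$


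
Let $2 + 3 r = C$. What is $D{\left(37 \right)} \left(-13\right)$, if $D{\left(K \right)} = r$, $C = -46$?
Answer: $208$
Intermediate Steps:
$r = -16$ ($r = - \frac{2}{3} + \frac{1}{3} \left(-46\right) = - \frac{2}{3} - \frac{46}{3} = -16$)
$D{\left(K \right)} = -16$
$D{\left(37 \right)} \left(-13\right) = \left(-16\right) \left(-13\right) = 208$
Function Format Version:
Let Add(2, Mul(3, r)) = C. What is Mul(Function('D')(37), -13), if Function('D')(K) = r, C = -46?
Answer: 208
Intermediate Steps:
r = -16 (r = Add(Rational(-2, 3), Mul(Rational(1, 3), -46)) = Add(Rational(-2, 3), Rational(-46, 3)) = -16)
Function('D')(K) = -16
Mul(Function('D')(37), -13) = Mul(-16, -13) = 208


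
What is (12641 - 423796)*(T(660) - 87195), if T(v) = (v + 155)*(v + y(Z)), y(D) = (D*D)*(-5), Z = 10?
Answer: -17763951775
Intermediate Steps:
y(D) = -5*D² (y(D) = D²*(-5) = -5*D²)
T(v) = (-500 + v)*(155 + v) (T(v) = (v + 155)*(v - 5*10²) = (155 + v)*(v - 5*100) = (155 + v)*(v - 500) = (155 + v)*(-500 + v) = (-500 + v)*(155 + v))
(12641 - 423796)*(T(660) - 87195) = (12641 - 423796)*((-77500 + 660² - 345*660) - 87195) = -411155*((-77500 + 435600 - 227700) - 87195) = -411155*(130400 - 87195) = -411155*43205 = -17763951775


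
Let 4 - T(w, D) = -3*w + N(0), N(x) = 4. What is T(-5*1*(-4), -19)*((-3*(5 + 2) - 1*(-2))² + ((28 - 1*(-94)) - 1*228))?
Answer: 15300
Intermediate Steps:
T(w, D) = 3*w (T(w, D) = 4 - (-3*w + 4) = 4 - (4 - 3*w) = 4 + (-4 + 3*w) = 3*w)
T(-5*1*(-4), -19)*((-3*(5 + 2) - 1*(-2))² + ((28 - 1*(-94)) - 1*228)) = (3*(-5*1*(-4)))*((-3*(5 + 2) - 1*(-2))² + ((28 - 1*(-94)) - 1*228)) = (3*(-5*(-4)))*((-3*7 + 2)² + ((28 + 94) - 228)) = (3*20)*((-21 + 2)² + (122 - 228)) = 60*((-19)² - 106) = 60*(361 - 106) = 60*255 = 15300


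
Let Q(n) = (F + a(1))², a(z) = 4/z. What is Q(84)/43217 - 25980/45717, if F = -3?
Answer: -374243981/658583863 ≈ -0.56826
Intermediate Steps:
Q(n) = 1 (Q(n) = (-3 + 4/1)² = (-3 + 4*1)² = (-3 + 4)² = 1² = 1)
Q(84)/43217 - 25980/45717 = 1/43217 - 25980/45717 = 1*(1/43217) - 25980*1/45717 = 1/43217 - 8660/15239 = -374243981/658583863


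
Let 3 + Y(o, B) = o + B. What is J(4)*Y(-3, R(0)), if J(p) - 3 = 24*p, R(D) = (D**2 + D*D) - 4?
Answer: -990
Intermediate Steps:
R(D) = -4 + 2*D**2 (R(D) = (D**2 + D**2) - 4 = 2*D**2 - 4 = -4 + 2*D**2)
J(p) = 3 + 24*p
Y(o, B) = -3 + B + o (Y(o, B) = -3 + (o + B) = -3 + (B + o) = -3 + B + o)
J(4)*Y(-3, R(0)) = (3 + 24*4)*(-3 + (-4 + 2*0**2) - 3) = (3 + 96)*(-3 + (-4 + 2*0) - 3) = 99*(-3 + (-4 + 0) - 3) = 99*(-3 - 4 - 3) = 99*(-10) = -990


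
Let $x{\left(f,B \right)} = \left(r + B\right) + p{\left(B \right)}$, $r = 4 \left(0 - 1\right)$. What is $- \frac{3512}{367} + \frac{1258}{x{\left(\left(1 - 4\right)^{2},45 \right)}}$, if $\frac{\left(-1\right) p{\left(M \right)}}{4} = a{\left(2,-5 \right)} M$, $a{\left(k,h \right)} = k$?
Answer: $- \frac{1582014}{117073} \approx -13.513$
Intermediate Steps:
$r = -4$ ($r = 4 \left(-1\right) = -4$)
$p{\left(M \right)} = - 8 M$ ($p{\left(M \right)} = - 4 \cdot 2 M = - 8 M$)
$x{\left(f,B \right)} = -4 - 7 B$ ($x{\left(f,B \right)} = \left(-4 + B\right) - 8 B = -4 - 7 B$)
$- \frac{3512}{367} + \frac{1258}{x{\left(\left(1 - 4\right)^{2},45 \right)}} = - \frac{3512}{367} + \frac{1258}{-4 - 315} = \left(-3512\right) \frac{1}{367} + \frac{1258}{-4 - 315} = - \frac{3512}{367} + \frac{1258}{-319} = - \frac{3512}{367} + 1258 \left(- \frac{1}{319}\right) = - \frac{3512}{367} - \frac{1258}{319} = - \frac{1582014}{117073}$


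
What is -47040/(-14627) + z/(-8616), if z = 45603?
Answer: -87246147/42008744 ≈ -2.0769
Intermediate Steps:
-47040/(-14627) + z/(-8616) = -47040/(-14627) + 45603/(-8616) = -47040*(-1/14627) + 45603*(-1/8616) = 47040/14627 - 15201/2872 = -87246147/42008744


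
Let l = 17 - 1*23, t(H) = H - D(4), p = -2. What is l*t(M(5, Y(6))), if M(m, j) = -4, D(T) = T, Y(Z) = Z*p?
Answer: 48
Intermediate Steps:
Y(Z) = -2*Z (Y(Z) = Z*(-2) = -2*Z)
t(H) = -4 + H (t(H) = H - 1*4 = H - 4 = -4 + H)
l = -6 (l = 17 - 23 = -6)
l*t(M(5, Y(6))) = -6*(-4 - 4) = -6*(-8) = 48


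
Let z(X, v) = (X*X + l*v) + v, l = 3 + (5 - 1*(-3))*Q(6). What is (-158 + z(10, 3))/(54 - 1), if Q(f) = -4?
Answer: -142/53 ≈ -2.6792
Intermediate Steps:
l = -29 (l = 3 + (5 - 1*(-3))*(-4) = 3 + (5 + 3)*(-4) = 3 + 8*(-4) = 3 - 32 = -29)
z(X, v) = X² - 28*v (z(X, v) = (X*X - 29*v) + v = (X² - 29*v) + v = X² - 28*v)
(-158 + z(10, 3))/(54 - 1) = (-158 + (10² - 28*3))/(54 - 1) = (-158 + (100 - 84))/53 = (-158 + 16)/53 = (1/53)*(-142) = -142/53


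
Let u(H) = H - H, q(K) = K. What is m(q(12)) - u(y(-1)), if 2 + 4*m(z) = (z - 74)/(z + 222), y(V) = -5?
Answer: -265/468 ≈ -0.56624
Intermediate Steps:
u(H) = 0
m(z) = -1/2 + (-74 + z)/(4*(222 + z)) (m(z) = -1/2 + ((z - 74)/(z + 222))/4 = -1/2 + ((-74 + z)/(222 + z))/4 = -1/2 + (-74 + z)/(4*(222 + z)))
m(q(12)) - u(y(-1)) = (-518 - 1*12)/(4*(222 + 12)) - 1*0 = (1/4)*(-518 - 12)/234 + 0 = (1/4)*(1/234)*(-530) + 0 = -265/468 + 0 = -265/468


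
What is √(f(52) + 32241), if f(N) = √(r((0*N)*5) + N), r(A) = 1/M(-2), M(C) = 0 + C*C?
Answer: √(128964 + 2*√209)/2 ≈ 179.58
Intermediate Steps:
M(C) = C² (M(C) = 0 + C² = C²)
r(A) = ¼ (r(A) = 1/((-2)²) = 1/4 = ¼)
f(N) = √(¼ + N)
√(f(52) + 32241) = √(√(1 + 4*52)/2 + 32241) = √(√(1 + 208)/2 + 32241) = √(√209/2 + 32241) = √(32241 + √209/2)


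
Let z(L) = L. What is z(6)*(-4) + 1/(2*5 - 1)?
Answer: -215/9 ≈ -23.889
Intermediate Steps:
z(6)*(-4) + 1/(2*5 - 1) = 6*(-4) + 1/(2*5 - 1) = -24 + 1/(10 - 1) = -24 + 1/9 = -215/9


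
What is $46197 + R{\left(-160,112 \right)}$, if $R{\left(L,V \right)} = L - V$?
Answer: $45925$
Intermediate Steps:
$46197 + R{\left(-160,112 \right)} = 46197 - 272 = 45925$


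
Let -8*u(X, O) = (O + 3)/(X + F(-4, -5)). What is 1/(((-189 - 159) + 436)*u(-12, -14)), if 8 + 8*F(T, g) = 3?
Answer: -101/968 ≈ -0.10434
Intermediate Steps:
F(T, g) = -5/8 (F(T, g) = -1 + (⅛)*3 = -1 + 3/8 = -5/8)
u(X, O) = -(3 + O)/(8*(-5/8 + X)) (u(X, O) = -(O + 3)/(8*(X - 5/8)) = -(3 + O)/(8*(-5/8 + X)))
1/(((-189 - 159) + 436)*u(-12, -14)) = 1/(((-189 - 159) + 436)*((-3 - 1*(-14))/(-5 + 8*(-12)))) = 1/((-348 + 436)*((-3 + 14)/(-5 - 96))) = 1/(88*(11/(-101))) = 1/(88*(-1/101*11)) = 1/(88*(-11/101)) = 1/(-968/101) = -101/968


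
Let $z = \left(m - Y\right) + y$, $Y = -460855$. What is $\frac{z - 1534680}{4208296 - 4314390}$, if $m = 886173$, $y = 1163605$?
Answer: $- \frac{975953}{106094} \approx -9.1989$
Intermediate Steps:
$z = 2510633$ ($z = \left(886173 - -460855\right) + 1163605 = \left(886173 + 460855\right) + 1163605 = 1347028 + 1163605 = 2510633$)
$\frac{z - 1534680}{4208296 - 4314390} = \frac{2510633 - 1534680}{4208296 - 4314390} = \frac{975953}{-106094} = 975953 \left(- \frac{1}{106094}\right) = - \frac{975953}{106094}$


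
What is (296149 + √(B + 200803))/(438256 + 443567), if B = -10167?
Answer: 296149/881823 + 2*√47659/881823 ≈ 0.33633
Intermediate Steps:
(296149 + √(B + 200803))/(438256 + 443567) = (296149 + √(-10167 + 200803))/(438256 + 443567) = (296149 + √190636)/881823 = (296149 + 2*√47659)*(1/881823) = 296149/881823 + 2*√47659/881823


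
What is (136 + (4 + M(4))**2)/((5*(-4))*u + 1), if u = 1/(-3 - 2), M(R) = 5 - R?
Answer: 161/5 ≈ 32.200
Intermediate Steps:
u = -1/5 (u = 1/(-5) = -1/5 ≈ -0.20000)
(136 + (4 + M(4))**2)/((5*(-4))*u + 1) = (136 + (4 + (5 - 1*4))**2)/((5*(-4))*(-1/5) + 1) = (136 + (4 + (5 - 4))**2)/(-20*(-1/5) + 1) = (136 + (4 + 1)**2)/(4 + 1) = (136 + 5**2)/5 = (136 + 25)*(1/5) = 161*(1/5) = 161/5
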